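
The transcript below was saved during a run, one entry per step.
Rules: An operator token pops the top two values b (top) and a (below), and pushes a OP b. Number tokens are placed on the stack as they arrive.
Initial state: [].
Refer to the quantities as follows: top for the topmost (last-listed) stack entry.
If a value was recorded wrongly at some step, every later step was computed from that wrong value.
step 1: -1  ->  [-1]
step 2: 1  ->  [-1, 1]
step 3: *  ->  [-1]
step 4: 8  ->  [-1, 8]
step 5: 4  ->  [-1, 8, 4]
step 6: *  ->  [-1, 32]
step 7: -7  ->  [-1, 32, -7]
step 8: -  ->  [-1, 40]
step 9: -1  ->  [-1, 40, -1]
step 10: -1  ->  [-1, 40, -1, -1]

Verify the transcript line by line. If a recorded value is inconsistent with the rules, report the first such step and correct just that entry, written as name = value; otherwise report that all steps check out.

step 8, top = 39

Recomputing the run from the initial state:
step 1: [-1]
step 2: [-1, 1]
step 3: [-1]
step 4: [-1, 8]
step 5: [-1, 8, 4]
step 6: [-1, 32]
step 7: [-1, 32, -7]
step 8: [-1, 39]
step 9: [-1, 39, -1]
step 10: [-1, 39, -1, -1]
The first disagreement with the transcript is at step 8, where the value should be top = 39.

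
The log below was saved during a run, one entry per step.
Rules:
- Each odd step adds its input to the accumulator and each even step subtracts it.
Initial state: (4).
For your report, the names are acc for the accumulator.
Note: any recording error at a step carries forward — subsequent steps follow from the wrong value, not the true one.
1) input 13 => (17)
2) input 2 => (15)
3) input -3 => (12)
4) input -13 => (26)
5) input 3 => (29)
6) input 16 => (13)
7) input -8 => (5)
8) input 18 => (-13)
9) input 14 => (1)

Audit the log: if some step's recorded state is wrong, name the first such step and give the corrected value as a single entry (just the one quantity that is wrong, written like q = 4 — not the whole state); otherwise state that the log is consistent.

Step 1: acc = 4 + 13 = 17 — confirmed correct.
Step 2: acc = 17 - 2 = 15 — no discrepancy.
Step 3: acc = 15 + -3 = 12 — consistent with the log.
Step 4: acc = 12 - -13 = 25 — the recorded entry deviates here.
That makes step 4 the first incorrect line — acc = 25 is what it should show.

step 4, acc = 25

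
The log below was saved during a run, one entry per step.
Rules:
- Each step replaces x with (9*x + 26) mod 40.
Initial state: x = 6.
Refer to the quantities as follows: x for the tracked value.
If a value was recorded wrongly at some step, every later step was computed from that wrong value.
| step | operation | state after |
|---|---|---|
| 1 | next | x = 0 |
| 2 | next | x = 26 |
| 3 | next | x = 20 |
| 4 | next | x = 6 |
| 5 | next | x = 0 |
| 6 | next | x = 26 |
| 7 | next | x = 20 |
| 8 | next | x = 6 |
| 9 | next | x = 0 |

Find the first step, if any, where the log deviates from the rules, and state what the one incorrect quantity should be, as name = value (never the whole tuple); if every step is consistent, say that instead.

no error

Recomputing the run from the initial state:
step 1: x = 0
step 2: x = 26
step 3: x = 20
step 4: x = 6
step 5: x = 0
step 6: x = 26
step 7: x = 20
step 8: x = 6
step 9: x = 0
This matches the log at every step.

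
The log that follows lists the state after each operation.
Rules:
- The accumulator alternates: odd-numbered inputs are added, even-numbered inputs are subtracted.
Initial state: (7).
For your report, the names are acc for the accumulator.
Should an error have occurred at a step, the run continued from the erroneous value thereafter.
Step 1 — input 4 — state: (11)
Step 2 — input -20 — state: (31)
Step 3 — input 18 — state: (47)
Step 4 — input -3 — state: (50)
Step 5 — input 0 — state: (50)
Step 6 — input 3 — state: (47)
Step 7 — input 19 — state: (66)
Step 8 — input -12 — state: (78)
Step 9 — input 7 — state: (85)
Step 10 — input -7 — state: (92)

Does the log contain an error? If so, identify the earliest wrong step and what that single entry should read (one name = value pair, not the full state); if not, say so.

step 3, acc = 49

Recomputing the run from the initial state:
step 1: acc = 11
step 2: acc = 31
step 3: acc = 49
step 4: acc = 52
step 5: acc = 52
step 6: acc = 49
step 7: acc = 68
step 8: acc = 80
step 9: acc = 87
step 10: acc = 94
The first disagreement with the log is at step 3, where the value should be acc = 49.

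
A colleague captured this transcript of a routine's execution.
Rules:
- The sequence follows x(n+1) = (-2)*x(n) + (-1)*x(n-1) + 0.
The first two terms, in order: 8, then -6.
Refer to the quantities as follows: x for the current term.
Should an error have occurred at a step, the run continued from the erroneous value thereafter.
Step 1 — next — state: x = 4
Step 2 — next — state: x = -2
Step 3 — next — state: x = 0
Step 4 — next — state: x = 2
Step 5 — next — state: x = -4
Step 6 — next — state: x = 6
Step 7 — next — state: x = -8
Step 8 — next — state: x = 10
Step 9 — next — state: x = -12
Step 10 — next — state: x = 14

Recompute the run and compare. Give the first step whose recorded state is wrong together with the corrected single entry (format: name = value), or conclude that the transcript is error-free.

step 1: x = -2*(-6) + (-1)*(8) + (0) = 4 -> no discrepancy
step 2: x = -2*(4) + (-1)*(-6) + (0) = -2 -> confirmed correct
step 3: x = -2*(-2) + (-1)*(4) + (0) = 0 -> matches
step 4: x = -2*(0) + (-1)*(-2) + (0) = 2 -> consistent with the transcript
step 5: x = -2*(2) + (-1)*(0) + (0) = -4 -> exactly as logged
step 6: x = -2*(-4) + (-1)*(2) + (0) = 6 -> confirmed correct
step 7: x = -2*(6) + (-1)*(-4) + (0) = -8 -> agrees with the transcript
step 8: x = -2*(-8) + (-1)*(6) + (0) = 10 -> exactly as logged
step 9: x = -2*(10) + (-1)*(-8) + (0) = -12 -> same as recorded
step 10: x = -2*(-12) + (-1)*(10) + (0) = 14 -> verified
No step deviates from the rules.

no error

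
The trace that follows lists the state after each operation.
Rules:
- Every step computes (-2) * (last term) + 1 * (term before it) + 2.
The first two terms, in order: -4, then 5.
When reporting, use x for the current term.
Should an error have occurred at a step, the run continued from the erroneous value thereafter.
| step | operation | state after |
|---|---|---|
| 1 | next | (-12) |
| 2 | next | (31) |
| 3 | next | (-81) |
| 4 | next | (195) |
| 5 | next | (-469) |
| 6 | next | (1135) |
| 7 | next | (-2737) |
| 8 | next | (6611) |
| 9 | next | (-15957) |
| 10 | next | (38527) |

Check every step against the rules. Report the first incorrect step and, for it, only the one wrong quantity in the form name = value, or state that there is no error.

step 3, x = -72

Recomputing the run from the initial state:
step 1: x = -12
step 2: x = 31
step 3: x = -72
step 4: x = 177
step 5: x = -424
step 6: x = 1027
step 7: x = -2476
step 8: x = 5981
step 9: x = -14436
step 10: x = 34855
The first disagreement with the trace is at step 3, where the value should be x = -72.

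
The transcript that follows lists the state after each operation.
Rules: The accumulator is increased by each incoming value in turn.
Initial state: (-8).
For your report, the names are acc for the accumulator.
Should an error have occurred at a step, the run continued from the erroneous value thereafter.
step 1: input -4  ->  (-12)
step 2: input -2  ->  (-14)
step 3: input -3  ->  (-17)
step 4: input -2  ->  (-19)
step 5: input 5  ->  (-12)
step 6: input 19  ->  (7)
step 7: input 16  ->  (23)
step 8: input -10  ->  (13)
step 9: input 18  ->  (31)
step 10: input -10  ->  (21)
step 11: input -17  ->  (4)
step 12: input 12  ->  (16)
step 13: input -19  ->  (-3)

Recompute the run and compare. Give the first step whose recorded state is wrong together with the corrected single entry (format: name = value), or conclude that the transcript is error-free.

Step 1: acc = -8 + -4 = -12 — verified.
Step 2: acc = -12 + -2 = -14 — verified.
Step 3: acc = -14 + -3 = -17 — checks out.
Step 4: acc = -17 + -2 = -19 — in agreement.
Step 5: acc = -19 + 5 = -14 — the transcript disagrees here.
That makes step 5 the first incorrect line — acc = -14 is what it should show.

step 5, acc = -14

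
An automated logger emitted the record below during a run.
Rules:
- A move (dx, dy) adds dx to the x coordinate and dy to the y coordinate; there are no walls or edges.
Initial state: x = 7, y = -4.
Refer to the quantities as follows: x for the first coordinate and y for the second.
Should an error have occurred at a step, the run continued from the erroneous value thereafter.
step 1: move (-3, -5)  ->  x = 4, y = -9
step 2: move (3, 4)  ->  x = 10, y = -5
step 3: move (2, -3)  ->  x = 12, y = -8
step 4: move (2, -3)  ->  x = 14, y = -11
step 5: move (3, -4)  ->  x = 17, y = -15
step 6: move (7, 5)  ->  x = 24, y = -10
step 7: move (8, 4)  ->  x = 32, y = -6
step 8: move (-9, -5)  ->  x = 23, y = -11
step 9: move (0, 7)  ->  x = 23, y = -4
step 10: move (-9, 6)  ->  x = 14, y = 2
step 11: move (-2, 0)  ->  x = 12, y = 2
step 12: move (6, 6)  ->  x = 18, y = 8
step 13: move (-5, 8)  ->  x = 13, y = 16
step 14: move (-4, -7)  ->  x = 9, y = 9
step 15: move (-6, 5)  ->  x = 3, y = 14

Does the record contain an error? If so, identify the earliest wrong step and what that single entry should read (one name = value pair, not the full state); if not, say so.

step 2, x = 7

Recomputing the run from the initial state:
step 1: x = 4, y = -9
step 2: x = 7, y = -5
step 3: x = 9, y = -8
step 4: x = 11, y = -11
step 5: x = 14, y = -15
step 6: x = 21, y = -10
step 7: x = 29, y = -6
step 8: x = 20, y = -11
step 9: x = 20, y = -4
step 10: x = 11, y = 2
step 11: x = 9, y = 2
step 12: x = 15, y = 8
step 13: x = 10, y = 16
step 14: x = 6, y = 9
step 15: x = 0, y = 14
The first disagreement with the record is at step 2, where the value should be x = 7.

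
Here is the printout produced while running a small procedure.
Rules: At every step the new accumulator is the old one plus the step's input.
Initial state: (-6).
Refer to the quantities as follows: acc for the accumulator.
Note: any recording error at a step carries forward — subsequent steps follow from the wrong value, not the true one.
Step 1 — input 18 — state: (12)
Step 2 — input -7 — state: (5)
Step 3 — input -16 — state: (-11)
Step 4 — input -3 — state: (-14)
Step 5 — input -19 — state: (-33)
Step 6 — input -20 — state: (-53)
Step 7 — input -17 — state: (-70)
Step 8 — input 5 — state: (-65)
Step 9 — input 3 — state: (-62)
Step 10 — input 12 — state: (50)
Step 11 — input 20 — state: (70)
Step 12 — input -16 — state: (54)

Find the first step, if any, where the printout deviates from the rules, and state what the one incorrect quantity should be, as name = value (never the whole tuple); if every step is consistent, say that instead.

step 10, acc = -50

step 1: acc = -6 + 18 = 12 -> exactly as logged
step 2: acc = 12 + -7 = 5 -> consistent with the printout
step 3: acc = 5 + -16 = -11 -> exactly as logged
step 4: acc = -11 + -3 = -14 -> agrees with the printout
step 5: acc = -14 + -19 = -33 -> same as recorded
step 6: acc = -33 + -20 = -53 -> matches
step 7: acc = -53 + -17 = -70 -> no discrepancy
step 8: acc = -70 + 5 = -65 -> consistent with the printout
step 9: acc = -65 + 3 = -62 -> exactly as logged
step 10: acc = -62 + 12 = -50 -> the printout has a different value
First incorrect step: 10; the correct value is acc = -50.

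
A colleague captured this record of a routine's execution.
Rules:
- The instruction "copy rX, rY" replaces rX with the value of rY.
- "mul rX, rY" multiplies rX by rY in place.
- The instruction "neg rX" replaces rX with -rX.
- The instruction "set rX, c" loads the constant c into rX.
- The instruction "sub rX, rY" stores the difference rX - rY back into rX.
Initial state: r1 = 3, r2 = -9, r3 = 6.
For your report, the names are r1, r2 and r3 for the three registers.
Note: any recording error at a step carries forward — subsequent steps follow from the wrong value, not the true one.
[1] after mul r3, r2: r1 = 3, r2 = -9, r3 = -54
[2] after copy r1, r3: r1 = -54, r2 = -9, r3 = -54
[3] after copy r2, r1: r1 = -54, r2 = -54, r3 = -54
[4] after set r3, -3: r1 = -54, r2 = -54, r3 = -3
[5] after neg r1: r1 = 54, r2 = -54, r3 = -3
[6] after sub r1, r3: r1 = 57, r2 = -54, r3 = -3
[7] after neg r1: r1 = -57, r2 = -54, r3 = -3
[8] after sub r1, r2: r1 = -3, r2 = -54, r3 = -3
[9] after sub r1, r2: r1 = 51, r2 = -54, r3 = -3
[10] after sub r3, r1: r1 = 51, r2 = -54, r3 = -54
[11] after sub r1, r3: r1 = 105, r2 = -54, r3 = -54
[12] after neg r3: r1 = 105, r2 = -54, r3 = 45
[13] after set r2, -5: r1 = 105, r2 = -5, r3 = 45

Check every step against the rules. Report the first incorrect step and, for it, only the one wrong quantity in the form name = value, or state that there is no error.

step 1: r3 = 6 * -9 = -54 -> matches
step 2: r1 = -54 -> exactly as logged
step 3: r2 = -54 -> no discrepancy
step 4: r3 = -3 -> in agreement
step 5: r1 = -(-54) = 54 -> in agreement
step 6: r1 = 54 - -3 = 57 -> verified
step 7: r1 = -(57) = -57 -> verified
step 8: r1 = -57 - -54 = -3 -> agrees with the record
step 9: r1 = -3 - -54 = 51 -> in agreement
step 10: r3 = -3 - 51 = -54 -> same as recorded
step 11: r1 = 51 - -54 = 105 -> agrees with the record
step 12: r3 = -(-54) = 54 -> the record disagrees here
Conclusion: step 12 carries the first error; the entry should be r3 = 54.

step 12, r3 = 54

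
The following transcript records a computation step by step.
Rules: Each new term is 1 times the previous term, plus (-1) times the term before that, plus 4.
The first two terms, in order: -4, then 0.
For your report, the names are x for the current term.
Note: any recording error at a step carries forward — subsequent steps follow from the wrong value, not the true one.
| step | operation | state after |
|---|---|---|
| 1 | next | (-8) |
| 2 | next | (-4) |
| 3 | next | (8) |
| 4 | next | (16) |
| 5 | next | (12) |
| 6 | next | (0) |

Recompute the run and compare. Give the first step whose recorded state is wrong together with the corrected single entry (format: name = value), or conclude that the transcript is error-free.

step 1: x = 1*(0) + (-1)*(-4) + (4) = 8 -> the transcript has a different value
Conclusion: step 1 carries the first error; the entry should be x = 8.

step 1, x = 8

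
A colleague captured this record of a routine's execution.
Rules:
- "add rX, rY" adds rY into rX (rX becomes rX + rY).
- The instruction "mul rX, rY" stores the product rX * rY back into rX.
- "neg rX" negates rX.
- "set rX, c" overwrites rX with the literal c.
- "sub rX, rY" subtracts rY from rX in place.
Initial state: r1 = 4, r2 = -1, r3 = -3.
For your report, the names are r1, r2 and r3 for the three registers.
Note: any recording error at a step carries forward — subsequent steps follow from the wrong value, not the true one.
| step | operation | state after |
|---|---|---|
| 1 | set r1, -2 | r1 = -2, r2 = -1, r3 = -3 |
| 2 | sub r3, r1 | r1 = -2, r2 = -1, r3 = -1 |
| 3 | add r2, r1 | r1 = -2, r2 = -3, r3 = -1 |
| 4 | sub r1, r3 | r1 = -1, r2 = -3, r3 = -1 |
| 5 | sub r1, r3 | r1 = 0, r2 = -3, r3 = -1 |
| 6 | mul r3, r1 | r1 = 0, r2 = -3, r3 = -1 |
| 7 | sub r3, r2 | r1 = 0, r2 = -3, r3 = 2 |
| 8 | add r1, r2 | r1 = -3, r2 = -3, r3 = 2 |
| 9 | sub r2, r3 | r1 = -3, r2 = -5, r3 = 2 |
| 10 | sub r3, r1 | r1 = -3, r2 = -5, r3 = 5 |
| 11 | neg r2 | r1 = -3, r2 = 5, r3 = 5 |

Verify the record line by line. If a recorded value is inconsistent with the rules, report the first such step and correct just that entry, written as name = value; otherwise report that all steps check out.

step 6, r3 = 0

Step 1: r1 = -2 — confirmed correct.
Step 2: r3 = -3 - -2 = -1 — in agreement.
Step 3: r2 = -1 + -2 = -3 — matches.
Step 4: r1 = -2 - -1 = -1 — verified.
Step 5: r1 = -1 - -1 = 0 — consistent with the record.
Step 6: r3 = -1 * 0 = 0 — this is not what the record shows.
First deviation found at step 6; the corrected entry is r3 = 0.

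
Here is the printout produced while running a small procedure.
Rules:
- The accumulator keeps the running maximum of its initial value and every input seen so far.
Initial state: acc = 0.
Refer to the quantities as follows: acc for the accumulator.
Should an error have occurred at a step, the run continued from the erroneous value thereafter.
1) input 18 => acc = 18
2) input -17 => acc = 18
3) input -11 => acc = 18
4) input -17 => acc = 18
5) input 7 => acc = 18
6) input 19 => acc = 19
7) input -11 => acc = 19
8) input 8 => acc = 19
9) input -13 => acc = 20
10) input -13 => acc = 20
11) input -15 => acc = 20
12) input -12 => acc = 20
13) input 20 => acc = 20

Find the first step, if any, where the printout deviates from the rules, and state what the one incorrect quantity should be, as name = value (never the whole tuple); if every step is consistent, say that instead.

step 1: acc = max(0, 18) = 18 -> verified
step 2: acc = max(18, -17) = 18 -> exactly as logged
step 3: acc = max(18, -11) = 18 -> in agreement
step 4: acc = max(18, -17) = 18 -> checks out
step 5: acc = max(18, 7) = 18 -> exactly as logged
step 6: acc = max(18, 19) = 19 -> same as recorded
step 7: acc = max(19, -11) = 19 -> matches
step 8: acc = max(19, 8) = 19 -> confirmed correct
step 9: acc = max(19, -13) = 19 -> first mismatch against the printout
Step 9 is the first one off; corrected, acc = 19.

step 9, acc = 19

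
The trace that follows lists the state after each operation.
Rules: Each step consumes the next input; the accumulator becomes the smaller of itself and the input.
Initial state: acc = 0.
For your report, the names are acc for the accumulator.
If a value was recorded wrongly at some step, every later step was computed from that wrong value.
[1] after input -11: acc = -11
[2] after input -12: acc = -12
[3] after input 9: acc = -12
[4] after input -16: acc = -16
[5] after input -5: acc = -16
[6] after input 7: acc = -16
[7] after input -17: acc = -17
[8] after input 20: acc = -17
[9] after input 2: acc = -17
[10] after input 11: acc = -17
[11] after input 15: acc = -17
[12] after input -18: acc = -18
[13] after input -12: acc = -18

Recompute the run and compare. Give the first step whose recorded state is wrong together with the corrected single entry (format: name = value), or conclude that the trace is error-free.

Recomputing the run from the initial state:
step 1: acc = -11
step 2: acc = -12
step 3: acc = -12
step 4: acc = -16
step 5: acc = -16
step 6: acc = -16
step 7: acc = -17
step 8: acc = -17
step 9: acc = -17
step 10: acc = -17
step 11: acc = -17
step 12: acc = -18
step 13: acc = -18
This matches the trace at every step.

no error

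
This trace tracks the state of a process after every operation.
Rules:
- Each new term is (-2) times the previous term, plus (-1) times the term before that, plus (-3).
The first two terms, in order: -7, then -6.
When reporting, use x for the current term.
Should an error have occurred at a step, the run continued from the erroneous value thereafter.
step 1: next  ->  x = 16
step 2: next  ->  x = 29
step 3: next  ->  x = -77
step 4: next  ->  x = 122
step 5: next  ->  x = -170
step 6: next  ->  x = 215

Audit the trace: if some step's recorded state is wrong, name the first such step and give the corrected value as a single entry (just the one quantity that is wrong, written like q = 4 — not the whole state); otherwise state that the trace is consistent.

Step 1: x = -2*(-6) + (-1)*(-7) + (-3) = 16 — verified.
Step 2: x = -2*(16) + (-1)*(-6) + (-3) = -29 — the trace disagrees here.
The earliest wrong entry is at step 2: it should read x = -29.

step 2, x = -29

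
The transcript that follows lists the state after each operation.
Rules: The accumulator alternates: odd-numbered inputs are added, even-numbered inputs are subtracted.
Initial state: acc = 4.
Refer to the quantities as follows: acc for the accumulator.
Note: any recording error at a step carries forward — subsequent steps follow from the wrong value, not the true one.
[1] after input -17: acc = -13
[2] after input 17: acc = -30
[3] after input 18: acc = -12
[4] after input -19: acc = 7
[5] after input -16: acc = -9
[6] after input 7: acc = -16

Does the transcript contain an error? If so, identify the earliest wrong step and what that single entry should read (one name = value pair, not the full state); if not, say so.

no error

Step 1: acc = 4 + -17 = -13 — matches.
Step 2: acc = -13 - 17 = -30 — checks out.
Step 3: acc = -30 + 18 = -12 — agrees with the transcript.
Step 4: acc = -12 - -19 = 7 — consistent with the transcript.
Step 5: acc = 7 + -16 = -9 — agrees with the transcript.
Step 6: acc = -9 - 7 = -16 — verified.
Each recorded entry agrees with the recomputation.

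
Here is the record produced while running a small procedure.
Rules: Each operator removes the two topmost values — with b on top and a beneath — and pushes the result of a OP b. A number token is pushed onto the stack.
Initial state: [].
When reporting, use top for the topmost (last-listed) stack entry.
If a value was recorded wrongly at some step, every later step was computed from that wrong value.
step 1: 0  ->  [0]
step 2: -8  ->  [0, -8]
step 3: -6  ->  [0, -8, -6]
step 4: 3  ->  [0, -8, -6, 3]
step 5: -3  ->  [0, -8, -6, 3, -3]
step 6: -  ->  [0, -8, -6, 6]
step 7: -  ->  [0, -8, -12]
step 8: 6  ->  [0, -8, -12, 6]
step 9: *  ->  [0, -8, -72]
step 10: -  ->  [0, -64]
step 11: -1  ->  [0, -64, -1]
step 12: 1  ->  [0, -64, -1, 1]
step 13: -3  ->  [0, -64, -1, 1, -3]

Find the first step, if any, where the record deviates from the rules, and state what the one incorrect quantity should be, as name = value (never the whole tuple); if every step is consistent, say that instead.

step 1: push 0: top = 0 -> exactly as logged
step 2: push -8: top = -8 -> matches
step 3: push -6: top = -6 -> confirmed correct
step 4: push 3: top = 3 -> agrees with the record
step 5: push -3: top = -3 -> exactly as logged
step 6: 3 - -3 = 6 -> same as recorded
step 7: -6 - 6 = -12 -> checks out
step 8: push 6: top = 6 -> matches
step 9: -12 * 6 = -72 -> exactly as logged
step 10: -8 - -72 = 64 -> the record has a different value
First deviation found at step 10; the corrected entry is top = 64.

step 10, top = 64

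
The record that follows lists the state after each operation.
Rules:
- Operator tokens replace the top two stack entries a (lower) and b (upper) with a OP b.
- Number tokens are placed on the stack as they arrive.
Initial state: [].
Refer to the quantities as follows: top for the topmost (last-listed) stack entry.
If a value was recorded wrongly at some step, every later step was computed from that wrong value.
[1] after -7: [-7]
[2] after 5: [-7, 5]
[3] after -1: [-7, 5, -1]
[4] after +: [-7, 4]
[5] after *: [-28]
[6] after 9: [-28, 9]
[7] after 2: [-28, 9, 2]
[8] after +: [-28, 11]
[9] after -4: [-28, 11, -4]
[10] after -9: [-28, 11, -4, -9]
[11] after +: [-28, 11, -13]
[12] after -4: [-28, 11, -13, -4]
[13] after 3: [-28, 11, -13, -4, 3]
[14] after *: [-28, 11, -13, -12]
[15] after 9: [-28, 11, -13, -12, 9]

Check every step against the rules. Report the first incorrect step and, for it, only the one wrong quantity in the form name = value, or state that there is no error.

step 1: push -7: top = -7 -> no discrepancy
step 2: push 5: top = 5 -> checks out
step 3: push -1: top = -1 -> no discrepancy
step 4: 5 + -1 = 4 -> matches
step 5: -7 * 4 = -28 -> checks out
step 6: push 9: top = 9 -> no discrepancy
step 7: push 2: top = 2 -> verified
step 8: 9 + 2 = 11 -> exactly as logged
step 9: push -4: top = -4 -> checks out
step 10: push -9: top = -9 -> checks out
step 11: -4 + -9 = -13 -> matches
step 12: push -4: top = -4 -> verified
step 13: push 3: top = 3 -> in agreement
step 14: -4 * 3 = -12 -> consistent with the record
step 15: push 9: top = 9 -> no discrepancy
All steps check out; nothing to correct.

no error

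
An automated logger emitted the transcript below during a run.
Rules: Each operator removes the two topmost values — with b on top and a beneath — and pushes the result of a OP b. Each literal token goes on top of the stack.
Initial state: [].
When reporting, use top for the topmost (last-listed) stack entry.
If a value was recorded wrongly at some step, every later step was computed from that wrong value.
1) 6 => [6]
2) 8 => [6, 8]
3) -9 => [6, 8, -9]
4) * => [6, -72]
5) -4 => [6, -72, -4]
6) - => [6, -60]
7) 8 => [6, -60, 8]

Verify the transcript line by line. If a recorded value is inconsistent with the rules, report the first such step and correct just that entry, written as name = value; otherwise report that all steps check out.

step 6, top = -68

step 1: push 6: top = 6 -> consistent with the transcript
step 2: push 8: top = 8 -> exactly as logged
step 3: push -9: top = -9 -> agrees with the transcript
step 4: 8 * -9 = -72 -> checks out
step 5: push -4: top = -4 -> confirmed correct
step 6: -72 - -4 = -68 -> first mismatch against the transcript
So the first discrepancy is step 6, where the right value is top = -68.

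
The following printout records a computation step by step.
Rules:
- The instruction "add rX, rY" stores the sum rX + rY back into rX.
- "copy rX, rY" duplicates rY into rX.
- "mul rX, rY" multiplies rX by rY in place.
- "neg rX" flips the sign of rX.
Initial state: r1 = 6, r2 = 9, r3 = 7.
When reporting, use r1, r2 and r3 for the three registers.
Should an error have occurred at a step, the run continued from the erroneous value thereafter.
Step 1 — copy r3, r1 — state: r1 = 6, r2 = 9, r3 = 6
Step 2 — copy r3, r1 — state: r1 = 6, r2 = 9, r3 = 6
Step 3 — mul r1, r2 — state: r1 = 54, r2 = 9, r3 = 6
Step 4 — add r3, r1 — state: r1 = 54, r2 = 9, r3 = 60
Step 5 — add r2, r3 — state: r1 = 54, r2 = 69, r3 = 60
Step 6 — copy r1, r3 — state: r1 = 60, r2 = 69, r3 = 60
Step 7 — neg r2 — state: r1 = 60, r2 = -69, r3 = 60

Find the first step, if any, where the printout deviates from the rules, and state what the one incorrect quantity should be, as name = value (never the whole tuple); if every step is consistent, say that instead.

step 1: r3 = 6 -> confirmed correct
step 2: r3 = 6 -> no discrepancy
step 3: r1 = 6 * 9 = 54 -> no discrepancy
step 4: r3 = 6 + 54 = 60 -> same as recorded
step 5: r2 = 9 + 60 = 69 -> no discrepancy
step 6: r1 = 60 -> checks out
step 7: r2 = -(69) = -69 -> consistent with the printout
The recomputation confirms every line.

no error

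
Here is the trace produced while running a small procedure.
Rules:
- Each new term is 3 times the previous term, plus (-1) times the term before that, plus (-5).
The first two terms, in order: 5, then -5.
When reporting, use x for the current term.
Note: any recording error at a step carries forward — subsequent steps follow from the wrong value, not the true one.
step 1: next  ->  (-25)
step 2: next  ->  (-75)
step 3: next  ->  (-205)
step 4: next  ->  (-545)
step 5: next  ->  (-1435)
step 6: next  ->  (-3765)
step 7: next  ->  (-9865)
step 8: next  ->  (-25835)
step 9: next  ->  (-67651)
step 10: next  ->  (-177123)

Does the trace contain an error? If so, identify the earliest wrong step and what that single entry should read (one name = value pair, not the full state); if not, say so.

step 9, x = -67645

Step 1: x = 3*(-5) + (-1)*(5) + (-5) = -25 — consistent with the trace.
Step 2: x = 3*(-25) + (-1)*(-5) + (-5) = -75 — consistent with the trace.
Step 3: x = 3*(-75) + (-1)*(-25) + (-5) = -205 — in agreement.
Step 4: x = 3*(-205) + (-1)*(-75) + (-5) = -545 — confirmed correct.
Step 5: x = 3*(-545) + (-1)*(-205) + (-5) = -1435 — consistent with the trace.
Step 6: x = 3*(-1435) + (-1)*(-545) + (-5) = -3765 — same as recorded.
Step 7: x = 3*(-3765) + (-1)*(-1435) + (-5) = -9865 — exactly as logged.
Step 8: x = 3*(-9865) + (-1)*(-3765) + (-5) = -25835 — checks out.
Step 9: x = 3*(-25835) + (-1)*(-9865) + (-5) = -67645 — this is not what the trace shows.
The earliest wrong entry is at step 9: it should read x = -67645.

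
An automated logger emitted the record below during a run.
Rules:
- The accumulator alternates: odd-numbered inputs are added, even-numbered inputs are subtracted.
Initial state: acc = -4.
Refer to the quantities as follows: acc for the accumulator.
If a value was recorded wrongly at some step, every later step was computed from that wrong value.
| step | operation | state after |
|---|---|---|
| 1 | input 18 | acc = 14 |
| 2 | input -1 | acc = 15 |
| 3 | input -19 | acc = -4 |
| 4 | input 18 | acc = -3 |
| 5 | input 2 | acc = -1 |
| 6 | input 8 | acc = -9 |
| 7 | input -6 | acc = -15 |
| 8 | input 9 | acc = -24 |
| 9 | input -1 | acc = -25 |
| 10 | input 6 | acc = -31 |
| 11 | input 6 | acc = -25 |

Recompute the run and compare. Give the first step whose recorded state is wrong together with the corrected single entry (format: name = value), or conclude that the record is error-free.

step 4, acc = -22

1. acc = -4 + 18 = 14 (agrees with the record)
2. acc = 14 - -1 = 15 (consistent with the record)
3. acc = 15 + -19 = -4 (consistent with the record)
4. acc = -4 - 18 = -22 (the record disagrees here)
The audit stops at step 4: the recorded entry is wrong and should be acc = -22.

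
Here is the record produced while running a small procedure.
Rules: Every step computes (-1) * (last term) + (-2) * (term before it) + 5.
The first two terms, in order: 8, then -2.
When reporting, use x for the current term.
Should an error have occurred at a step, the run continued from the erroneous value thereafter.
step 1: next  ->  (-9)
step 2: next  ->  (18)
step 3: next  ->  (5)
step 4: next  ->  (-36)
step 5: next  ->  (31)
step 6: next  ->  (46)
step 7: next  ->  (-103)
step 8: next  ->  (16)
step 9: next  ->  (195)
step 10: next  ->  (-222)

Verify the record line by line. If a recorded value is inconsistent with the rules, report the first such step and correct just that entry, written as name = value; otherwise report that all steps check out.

no error

Recomputing the run from the initial state:
step 1: x = -9
step 2: x = 18
step 3: x = 5
step 4: x = -36
step 5: x = 31
step 6: x = 46
step 7: x = -103
step 8: x = 16
step 9: x = 195
step 10: x = -222
This matches the record at every step.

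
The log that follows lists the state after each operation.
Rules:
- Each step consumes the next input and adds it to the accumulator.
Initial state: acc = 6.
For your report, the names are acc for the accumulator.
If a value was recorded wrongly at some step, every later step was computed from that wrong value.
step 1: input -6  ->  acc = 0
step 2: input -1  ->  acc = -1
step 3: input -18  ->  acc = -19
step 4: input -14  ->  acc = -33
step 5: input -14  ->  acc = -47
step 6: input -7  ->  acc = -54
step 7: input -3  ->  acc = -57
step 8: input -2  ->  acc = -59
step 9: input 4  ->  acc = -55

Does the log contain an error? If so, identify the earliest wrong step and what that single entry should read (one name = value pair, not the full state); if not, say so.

no error

Step 1: acc = 6 + -6 = 0 — same as recorded.
Step 2: acc = 0 + -1 = -1 — same as recorded.
Step 3: acc = -1 + -18 = -19 — consistent with the log.
Step 4: acc = -19 + -14 = -33 — no discrepancy.
Step 5: acc = -33 + -14 = -47 — in agreement.
Step 6: acc = -47 + -7 = -54 — in agreement.
Step 7: acc = -54 + -3 = -57 — same as recorded.
Step 8: acc = -57 + -2 = -59 — in agreement.
Step 9: acc = -59 + 4 = -55 — checks out.
The whole run recomputes cleanly — no discrepancies.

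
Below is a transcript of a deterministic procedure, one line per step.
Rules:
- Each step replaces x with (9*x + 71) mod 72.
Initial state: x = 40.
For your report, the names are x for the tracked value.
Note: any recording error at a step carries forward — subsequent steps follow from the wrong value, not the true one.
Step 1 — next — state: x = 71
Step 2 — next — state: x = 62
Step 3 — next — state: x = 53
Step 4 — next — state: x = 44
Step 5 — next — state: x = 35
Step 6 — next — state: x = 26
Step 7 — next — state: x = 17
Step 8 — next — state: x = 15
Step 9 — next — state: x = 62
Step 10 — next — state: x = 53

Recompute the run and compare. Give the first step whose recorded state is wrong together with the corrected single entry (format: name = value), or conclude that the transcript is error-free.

step 1: x = (9*40 + 71) mod 72 = 71 -> consistent with the transcript
step 2: x = (9*71 + 71) mod 72 = 62 -> in agreement
step 3: x = (9*62 + 71) mod 72 = 53 -> matches
step 4: x = (9*53 + 71) mod 72 = 44 -> exactly as logged
step 5: x = (9*44 + 71) mod 72 = 35 -> consistent with the transcript
step 6: x = (9*35 + 71) mod 72 = 26 -> matches
step 7: x = (9*26 + 71) mod 72 = 17 -> confirmed correct
step 8: x = (9*17 + 71) mod 72 = 8 -> the recorded entry deviates here
The audit stops at step 8: the recorded entry is wrong and should be x = 8.

step 8, x = 8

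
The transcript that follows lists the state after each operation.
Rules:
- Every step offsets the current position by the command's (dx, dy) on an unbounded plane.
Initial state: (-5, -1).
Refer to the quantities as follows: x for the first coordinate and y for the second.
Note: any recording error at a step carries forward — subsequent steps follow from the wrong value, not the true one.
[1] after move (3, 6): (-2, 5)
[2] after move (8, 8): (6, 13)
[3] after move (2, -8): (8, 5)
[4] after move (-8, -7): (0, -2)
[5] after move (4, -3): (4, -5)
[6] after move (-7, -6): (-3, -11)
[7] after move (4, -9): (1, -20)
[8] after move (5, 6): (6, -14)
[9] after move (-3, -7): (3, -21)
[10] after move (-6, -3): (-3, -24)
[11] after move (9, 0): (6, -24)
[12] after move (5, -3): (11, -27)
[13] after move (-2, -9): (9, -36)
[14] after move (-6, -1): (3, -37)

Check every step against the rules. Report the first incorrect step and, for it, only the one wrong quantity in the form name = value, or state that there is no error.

no error

Step 1: x = -5 + (3) = -2, y = -1 + (6) = 5 — consistent with the transcript.
Step 2: x = -2 + (8) = 6, y = 5 + (8) = 13 — same as recorded.
Step 3: x = 6 + (2) = 8, y = 13 + (-8) = 5 — matches.
Step 4: x = 8 + (-8) = 0, y = 5 + (-7) = -2 — in agreement.
Step 5: x = 0 + (4) = 4, y = -2 + (-3) = -5 — verified.
Step 6: x = 4 + (-7) = -3, y = -5 + (-6) = -11 — matches.
Step 7: x = -3 + (4) = 1, y = -11 + (-9) = -20 — exactly as logged.
Step 8: x = 1 + (5) = 6, y = -20 + (6) = -14 — matches.
Step 9: x = 6 + (-3) = 3, y = -14 + (-7) = -21 — exactly as logged.
Step 10: x = 3 + (-6) = -3, y = -21 + (-3) = -24 — exactly as logged.
Step 11: x = -3 + (9) = 6, y = -24 + (0) = -24 — in agreement.
Step 12: x = 6 + (5) = 11, y = -24 + (-3) = -27 — no discrepancy.
Step 13: x = 11 + (-2) = 9, y = -27 + (-9) = -36 — no discrepancy.
Step 14: x = 9 + (-6) = 3, y = -36 + (-1) = -37 — exactly as logged.
The whole run recomputes cleanly — no discrepancies.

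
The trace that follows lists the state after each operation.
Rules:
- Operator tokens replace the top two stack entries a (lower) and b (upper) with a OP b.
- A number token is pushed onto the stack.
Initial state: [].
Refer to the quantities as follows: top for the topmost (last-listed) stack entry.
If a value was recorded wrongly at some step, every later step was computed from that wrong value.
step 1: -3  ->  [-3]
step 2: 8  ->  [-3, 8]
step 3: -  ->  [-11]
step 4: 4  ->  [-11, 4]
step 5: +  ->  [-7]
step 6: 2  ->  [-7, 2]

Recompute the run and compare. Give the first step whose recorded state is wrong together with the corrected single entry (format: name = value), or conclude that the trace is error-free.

no error

Recomputing the run from the initial state:
step 1: [-3]
step 2: [-3, 8]
step 3: [-11]
step 4: [-11, 4]
step 5: [-7]
step 6: [-7, 2]
This matches the trace at every step.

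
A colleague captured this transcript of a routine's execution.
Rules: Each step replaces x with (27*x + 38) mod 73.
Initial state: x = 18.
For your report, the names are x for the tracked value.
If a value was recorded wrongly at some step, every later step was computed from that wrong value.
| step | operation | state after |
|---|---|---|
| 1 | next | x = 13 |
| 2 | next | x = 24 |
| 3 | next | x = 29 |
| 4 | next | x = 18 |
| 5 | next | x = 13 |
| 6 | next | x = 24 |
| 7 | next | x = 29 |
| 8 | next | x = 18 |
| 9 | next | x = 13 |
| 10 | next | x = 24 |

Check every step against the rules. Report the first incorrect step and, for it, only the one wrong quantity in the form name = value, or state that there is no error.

no error

Recomputing the run from the initial state:
step 1: x = 13
step 2: x = 24
step 3: x = 29
step 4: x = 18
step 5: x = 13
step 6: x = 24
step 7: x = 29
step 8: x = 18
step 9: x = 13
step 10: x = 24
This matches the transcript at every step.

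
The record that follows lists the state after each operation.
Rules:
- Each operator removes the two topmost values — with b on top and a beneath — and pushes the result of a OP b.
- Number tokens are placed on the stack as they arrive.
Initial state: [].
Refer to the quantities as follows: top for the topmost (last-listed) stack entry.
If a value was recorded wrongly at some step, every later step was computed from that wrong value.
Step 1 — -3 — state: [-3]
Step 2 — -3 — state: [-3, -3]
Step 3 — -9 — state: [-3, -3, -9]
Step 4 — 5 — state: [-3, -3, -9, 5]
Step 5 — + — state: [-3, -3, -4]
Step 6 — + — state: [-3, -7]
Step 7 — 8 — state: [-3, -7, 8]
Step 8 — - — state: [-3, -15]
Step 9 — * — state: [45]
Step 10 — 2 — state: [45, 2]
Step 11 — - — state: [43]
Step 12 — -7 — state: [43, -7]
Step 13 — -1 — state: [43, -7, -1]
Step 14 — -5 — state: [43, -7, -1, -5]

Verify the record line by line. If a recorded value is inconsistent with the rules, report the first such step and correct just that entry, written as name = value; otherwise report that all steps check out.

no error

step 1: push -3: top = -3 -> exactly as logged
step 2: push -3: top = -3 -> checks out
step 3: push -9: top = -9 -> agrees with the record
step 4: push 5: top = 5 -> same as recorded
step 5: -9 + 5 = -4 -> exactly as logged
step 6: -3 + -4 = -7 -> no discrepancy
step 7: push 8: top = 8 -> matches
step 8: -7 - 8 = -15 -> exactly as logged
step 9: -3 * -15 = 45 -> matches
step 10: push 2: top = 2 -> same as recorded
step 11: 45 - 2 = 43 -> checks out
step 12: push -7: top = -7 -> verified
step 13: push -1: top = -1 -> same as recorded
step 14: push -5: top = -5 -> no discrepancy
Every step is consistent.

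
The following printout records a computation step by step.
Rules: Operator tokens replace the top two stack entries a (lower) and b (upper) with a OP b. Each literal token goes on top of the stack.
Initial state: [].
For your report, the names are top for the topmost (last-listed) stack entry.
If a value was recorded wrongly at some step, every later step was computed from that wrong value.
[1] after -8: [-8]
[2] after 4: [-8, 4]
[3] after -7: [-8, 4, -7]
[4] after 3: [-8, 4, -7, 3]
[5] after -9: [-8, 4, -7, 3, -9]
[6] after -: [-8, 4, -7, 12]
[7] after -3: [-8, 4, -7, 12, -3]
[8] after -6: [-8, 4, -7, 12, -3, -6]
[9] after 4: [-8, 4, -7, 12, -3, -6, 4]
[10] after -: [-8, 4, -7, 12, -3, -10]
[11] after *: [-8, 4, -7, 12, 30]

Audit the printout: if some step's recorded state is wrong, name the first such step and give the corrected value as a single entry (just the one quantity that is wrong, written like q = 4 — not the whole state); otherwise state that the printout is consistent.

Recomputing the run from the initial state:
step 1: [-8]
step 2: [-8, 4]
step 3: [-8, 4, -7]
step 4: [-8, 4, -7, 3]
step 5: [-8, 4, -7, 3, -9]
step 6: [-8, 4, -7, 12]
step 7: [-8, 4, -7, 12, -3]
step 8: [-8, 4, -7, 12, -3, -6]
step 9: [-8, 4, -7, 12, -3, -6, 4]
step 10: [-8, 4, -7, 12, -3, -10]
step 11: [-8, 4, -7, 12, 30]
This matches the printout at every step.

no error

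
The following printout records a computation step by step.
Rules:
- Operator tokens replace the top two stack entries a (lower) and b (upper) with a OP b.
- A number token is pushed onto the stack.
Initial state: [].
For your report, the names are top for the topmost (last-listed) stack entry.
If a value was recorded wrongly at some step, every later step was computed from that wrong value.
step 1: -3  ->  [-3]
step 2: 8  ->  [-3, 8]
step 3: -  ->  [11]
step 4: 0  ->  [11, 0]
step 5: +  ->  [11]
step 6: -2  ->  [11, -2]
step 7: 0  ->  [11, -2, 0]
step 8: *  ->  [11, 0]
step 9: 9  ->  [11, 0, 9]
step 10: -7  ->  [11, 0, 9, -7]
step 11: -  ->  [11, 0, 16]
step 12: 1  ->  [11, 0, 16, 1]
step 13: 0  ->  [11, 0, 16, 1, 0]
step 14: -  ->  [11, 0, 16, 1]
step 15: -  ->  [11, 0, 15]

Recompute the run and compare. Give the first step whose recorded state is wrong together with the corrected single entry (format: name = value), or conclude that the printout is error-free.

step 3, top = -11

step 1: push -3: top = -3 -> checks out
step 2: push 8: top = 8 -> agrees with the printout
step 3: -3 - 8 = -11 -> the printout disagrees here
The earliest wrong entry is at step 3: it should read top = -11.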